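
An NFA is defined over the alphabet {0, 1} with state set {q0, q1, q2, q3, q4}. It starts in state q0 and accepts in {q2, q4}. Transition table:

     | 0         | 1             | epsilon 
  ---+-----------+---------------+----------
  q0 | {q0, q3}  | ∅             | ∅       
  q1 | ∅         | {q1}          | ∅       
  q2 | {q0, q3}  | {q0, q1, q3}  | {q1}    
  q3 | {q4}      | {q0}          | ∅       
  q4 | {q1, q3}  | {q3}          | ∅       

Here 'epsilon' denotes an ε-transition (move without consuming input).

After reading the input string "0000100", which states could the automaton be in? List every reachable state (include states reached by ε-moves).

{q0, q1, q3, q4}

Start in {q0}.
Read '0': q0→{q0, q3}; now {q0, q3}.
Read '0': q0→{q0, q3}, q3→{q4}; now {q0, q3, q4}.
Read '0': q0→{q0, q3}, q3→{q4}, q4→{q1, q3}; now {q0, q1, q3, q4}.
Read '0': q0→{q0, q3}, q1→∅, q3→{q4}, q4→{q1, q3}; now {q0, q1, q3, q4}.
Read '1': q0→∅, q1→{q1}, q3→{q0}, q4→{q3}; now {q0, q1, q3}.
Read '0': q0→{q0, q3}, q1→∅, q3→{q4}; now {q0, q3, q4}.
Read '0': q0→{q0, q3}, q3→{q4}, q4→{q1, q3}; now {q0, q1, q3, q4}.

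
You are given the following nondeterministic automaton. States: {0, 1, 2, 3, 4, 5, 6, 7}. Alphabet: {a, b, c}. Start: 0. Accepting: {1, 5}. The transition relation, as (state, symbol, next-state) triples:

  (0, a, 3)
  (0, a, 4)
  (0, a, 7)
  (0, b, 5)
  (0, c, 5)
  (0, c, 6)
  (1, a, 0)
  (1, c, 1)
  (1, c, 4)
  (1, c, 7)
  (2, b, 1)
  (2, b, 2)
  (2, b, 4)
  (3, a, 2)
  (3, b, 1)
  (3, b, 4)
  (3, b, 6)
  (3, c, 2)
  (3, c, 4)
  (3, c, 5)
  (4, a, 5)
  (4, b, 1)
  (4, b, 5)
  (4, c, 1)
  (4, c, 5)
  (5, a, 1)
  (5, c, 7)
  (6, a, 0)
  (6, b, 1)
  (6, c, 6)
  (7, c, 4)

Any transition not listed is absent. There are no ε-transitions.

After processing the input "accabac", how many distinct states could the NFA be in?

3

Start in {0}.
Read 'a': 0→{3, 4, 7}; now {3, 4, 7}.
Read 'c': 3→{2, 4, 5}, 4→{1, 5}, 7→{4}; now {1, 2, 4, 5}.
Read 'c': 1→{1, 4, 7}, 2→∅, 4→{1, 5}, 5→{7}; now {1, 4, 5, 7}.
Read 'a': 1→{0}, 4→{5}, 5→{1}, 7→∅; now {0, 1, 5}.
Read 'b': 0→{5}, 1→∅, 5→∅; now {5}.
Read 'a': 5→{1}; now {1}.
Read 'c': 1→{1, 4, 7}; now {1, 4, 7}.
That set has 3 states.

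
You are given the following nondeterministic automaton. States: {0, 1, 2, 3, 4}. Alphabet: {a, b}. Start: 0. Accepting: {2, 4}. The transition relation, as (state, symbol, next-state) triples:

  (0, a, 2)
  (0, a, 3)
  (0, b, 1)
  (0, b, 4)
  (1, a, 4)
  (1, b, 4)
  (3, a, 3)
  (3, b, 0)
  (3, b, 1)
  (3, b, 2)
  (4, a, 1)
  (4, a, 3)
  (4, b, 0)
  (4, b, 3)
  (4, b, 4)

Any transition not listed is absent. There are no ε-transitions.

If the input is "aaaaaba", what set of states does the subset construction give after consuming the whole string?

Start in {0}.
Read 'a': {0} → {2, 3}.
Read 'a': {2, 3} → {3}.
Read 'a': {3} → {3}.
Read 'a': {3} → {3}.
Read 'a': {3} → {3}.
Read 'b': {3} → {0, 1, 2}.
Read 'a': {0, 1, 2} → {2, 3, 4}.

{2, 3, 4}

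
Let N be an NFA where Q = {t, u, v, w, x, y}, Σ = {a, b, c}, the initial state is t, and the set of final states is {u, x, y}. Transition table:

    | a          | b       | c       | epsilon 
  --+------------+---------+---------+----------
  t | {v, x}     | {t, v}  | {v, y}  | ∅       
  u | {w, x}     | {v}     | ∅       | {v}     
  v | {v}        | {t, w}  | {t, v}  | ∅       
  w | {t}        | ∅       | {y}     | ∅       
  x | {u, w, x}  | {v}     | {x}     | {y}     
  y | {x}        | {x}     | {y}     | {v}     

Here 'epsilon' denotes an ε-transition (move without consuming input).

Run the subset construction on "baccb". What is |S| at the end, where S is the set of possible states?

Start in {t}.
Read 'b': t→{t, v}; now {t, v}.
Read 'a': t→{v, x}, v→{v}; union {v, x}; ε-closure = {v, x, y}.
Read 'c': v→{t, v}, x→{x}, y→{y}; now {t, v, x, y}.
Read 'c': t→{v, y}, v→{t, v}, x→{x}, y→{y}; now {t, v, x, y}.
Read 'b': t→{t, v}, v→{t, w}, x→{v}, y→{x}; union {t, v, w, x}; ε-closure = {t, v, w, x, y}.
That set has 5 states.

5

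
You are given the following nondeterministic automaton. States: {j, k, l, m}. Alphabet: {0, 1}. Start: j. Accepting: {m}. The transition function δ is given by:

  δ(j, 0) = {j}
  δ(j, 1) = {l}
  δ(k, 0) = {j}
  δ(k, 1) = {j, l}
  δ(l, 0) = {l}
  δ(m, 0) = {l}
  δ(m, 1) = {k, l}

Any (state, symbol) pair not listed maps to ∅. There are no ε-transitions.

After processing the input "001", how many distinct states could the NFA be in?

Start in {j}.
Read '0': {j} → {j}.
Read '0': {j} → {j}.
Read '1': {j} → {l}.
That set has 1 state.

1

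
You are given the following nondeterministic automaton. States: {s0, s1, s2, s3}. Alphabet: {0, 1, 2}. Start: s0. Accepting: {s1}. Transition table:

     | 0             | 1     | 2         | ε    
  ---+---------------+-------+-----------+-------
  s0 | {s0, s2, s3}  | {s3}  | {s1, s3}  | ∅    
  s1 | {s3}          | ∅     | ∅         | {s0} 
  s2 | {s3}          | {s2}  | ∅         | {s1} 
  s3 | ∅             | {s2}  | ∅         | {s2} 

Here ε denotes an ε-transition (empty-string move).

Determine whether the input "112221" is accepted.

Yes

Start in {s0}.
Read '1': {s0} → {s0, s1, s2, s3}.
Read '1': {s0, s1, s2, s3} → {s0, s1, s2, s3}.
Read '2': {s0, s1, s2, s3} → {s0, s1, s2, s3}.
Read '2': {s0, s1, s2, s3} → {s0, s1, s2, s3}.
Read '2': {s0, s1, s2, s3} → {s0, s1, s2, s3}.
Read '1': {s0, s1, s2, s3} → {s0, s1, s2, s3}.
The final set {s0, s1, s2, s3} contains the accepting state s1.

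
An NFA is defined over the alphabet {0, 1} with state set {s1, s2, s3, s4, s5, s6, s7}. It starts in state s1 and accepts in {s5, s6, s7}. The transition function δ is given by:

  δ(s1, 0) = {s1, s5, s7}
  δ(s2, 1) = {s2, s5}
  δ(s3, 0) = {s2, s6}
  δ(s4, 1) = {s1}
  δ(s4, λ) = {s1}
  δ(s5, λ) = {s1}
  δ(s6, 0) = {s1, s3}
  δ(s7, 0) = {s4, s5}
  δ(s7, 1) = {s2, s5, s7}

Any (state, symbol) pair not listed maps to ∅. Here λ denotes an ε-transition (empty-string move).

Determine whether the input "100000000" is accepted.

Start in {s1}.
Read '1': {s1} → ∅.
The set is empty and remains empty for the remaining 8 symbols.
The final set ∅ contains no accepting state.

No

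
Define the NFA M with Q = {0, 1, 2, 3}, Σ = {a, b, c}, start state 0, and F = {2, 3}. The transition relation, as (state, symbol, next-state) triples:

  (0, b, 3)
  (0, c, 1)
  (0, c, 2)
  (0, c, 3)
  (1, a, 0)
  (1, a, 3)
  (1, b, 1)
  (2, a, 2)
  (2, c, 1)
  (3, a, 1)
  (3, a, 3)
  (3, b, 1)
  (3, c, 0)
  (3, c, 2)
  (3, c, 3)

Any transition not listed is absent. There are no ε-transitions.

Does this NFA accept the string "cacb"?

Start in {0}.
Read 'c': {0} → {1, 2, 3}.
Read 'a': {1, 2, 3} → {0, 1, 2, 3}.
Read 'c': {0, 1, 2, 3} → {0, 1, 2, 3}.
Read 'b': {0, 1, 2, 3} → {1, 3}.
The final set {1, 3} contains the accepting state 3.

Yes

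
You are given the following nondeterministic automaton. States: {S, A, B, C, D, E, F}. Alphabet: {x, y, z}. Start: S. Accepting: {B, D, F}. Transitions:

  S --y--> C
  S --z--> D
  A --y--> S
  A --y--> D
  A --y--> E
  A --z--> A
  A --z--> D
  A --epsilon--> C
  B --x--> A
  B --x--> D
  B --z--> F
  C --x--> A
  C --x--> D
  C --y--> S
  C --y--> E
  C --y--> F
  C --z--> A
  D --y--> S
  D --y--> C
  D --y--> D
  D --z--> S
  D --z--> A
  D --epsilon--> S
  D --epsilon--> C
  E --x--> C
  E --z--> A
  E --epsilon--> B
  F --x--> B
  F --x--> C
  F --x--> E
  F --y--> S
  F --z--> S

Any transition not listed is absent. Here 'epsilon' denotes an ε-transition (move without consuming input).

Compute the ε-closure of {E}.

Begin with {E}.
ε-move E → B; add B.

{B, E}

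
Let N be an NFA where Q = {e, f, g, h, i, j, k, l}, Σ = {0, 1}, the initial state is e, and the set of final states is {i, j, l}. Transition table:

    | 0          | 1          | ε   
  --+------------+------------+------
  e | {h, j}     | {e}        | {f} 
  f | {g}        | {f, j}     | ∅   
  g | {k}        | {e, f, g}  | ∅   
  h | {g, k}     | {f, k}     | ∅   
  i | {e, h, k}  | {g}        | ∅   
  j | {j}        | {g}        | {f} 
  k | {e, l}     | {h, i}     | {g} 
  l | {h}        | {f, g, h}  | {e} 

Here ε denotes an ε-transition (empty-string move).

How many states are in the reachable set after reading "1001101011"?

Start: ε-closure({e}) = {e, f}.
Read '1': {e, f} → {e, f, j}.
Read '0': {e, f, j} → {f, g, h, j}.
Read '0': {f, g, h, j} → {f, g, j, k}.
Read '1': {f, g, j, k} → {e, f, g, h, i, j}.
Read '1': {e, f, g, h, i, j} → {e, f, g, j, k}.
Read '0': {e, f, g, j, k} → {e, f, g, h, j, k, l}.
Read '1': {e, f, g, h, j, k, l} → {e, f, g, h, i, j, k}.
Read '0': {e, f, g, h, i, j, k} → {e, f, g, h, j, k, l}.
Read '1': {e, f, g, h, j, k, l} → {e, f, g, h, i, j, k}.
Read '1': {e, f, g, h, i, j, k} → {e, f, g, h, i, j, k}.
That set has 7 states.

7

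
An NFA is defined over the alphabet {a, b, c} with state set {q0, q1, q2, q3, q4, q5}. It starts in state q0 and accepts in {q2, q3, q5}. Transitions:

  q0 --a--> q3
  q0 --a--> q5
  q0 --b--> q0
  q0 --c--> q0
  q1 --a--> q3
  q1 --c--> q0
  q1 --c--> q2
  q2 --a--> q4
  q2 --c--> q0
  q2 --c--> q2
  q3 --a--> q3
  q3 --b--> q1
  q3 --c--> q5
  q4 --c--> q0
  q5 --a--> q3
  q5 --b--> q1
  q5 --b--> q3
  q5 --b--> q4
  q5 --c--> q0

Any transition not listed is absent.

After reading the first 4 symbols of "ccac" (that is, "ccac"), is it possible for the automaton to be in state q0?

Yes

Start in {q0}.
Read 'c': {q0} → {q0}.
Read 'c': {q0} → {q0}.
Read 'a': {q0} → {q3, q5}.
Read 'c': {q3, q5} → {q0, q5}.
State q0 is in {q0, q5}.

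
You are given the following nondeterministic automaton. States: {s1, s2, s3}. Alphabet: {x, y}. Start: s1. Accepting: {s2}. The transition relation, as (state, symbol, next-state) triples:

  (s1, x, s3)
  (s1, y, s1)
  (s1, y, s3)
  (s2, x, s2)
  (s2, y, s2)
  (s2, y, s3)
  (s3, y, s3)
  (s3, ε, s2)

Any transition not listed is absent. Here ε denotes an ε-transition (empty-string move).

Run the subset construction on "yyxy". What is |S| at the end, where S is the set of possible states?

Start in {s1}.
Read 'y': s1→{s1, s3}; union {s1, s3}; ε-closure = {s1, s2, s3}.
Read 'y': s1→{s1, s3}, s2→{s2, s3}, s3→{s3}; now {s1, s2, s3}.
Read 'x': s1→{s3}, s2→{s2}, s3→∅; now {s2, s3}.
Read 'y': s2→{s2, s3}, s3→{s3}; now {s2, s3}.
That set has 2 states.

2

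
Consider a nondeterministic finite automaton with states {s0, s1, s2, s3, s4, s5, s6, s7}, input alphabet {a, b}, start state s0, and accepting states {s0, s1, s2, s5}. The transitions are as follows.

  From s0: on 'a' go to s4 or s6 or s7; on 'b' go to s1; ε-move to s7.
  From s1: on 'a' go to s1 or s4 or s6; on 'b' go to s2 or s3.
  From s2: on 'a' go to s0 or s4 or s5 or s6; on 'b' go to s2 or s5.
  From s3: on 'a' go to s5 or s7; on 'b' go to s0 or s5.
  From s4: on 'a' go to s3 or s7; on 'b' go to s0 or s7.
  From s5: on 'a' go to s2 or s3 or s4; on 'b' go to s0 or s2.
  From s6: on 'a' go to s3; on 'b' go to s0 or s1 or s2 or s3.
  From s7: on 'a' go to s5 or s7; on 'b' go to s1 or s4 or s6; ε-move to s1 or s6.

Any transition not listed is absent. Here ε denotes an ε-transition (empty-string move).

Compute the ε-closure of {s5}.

Begin with {s5}.
No ε-moves leave this set, so the closure equals the set itself.

{s5}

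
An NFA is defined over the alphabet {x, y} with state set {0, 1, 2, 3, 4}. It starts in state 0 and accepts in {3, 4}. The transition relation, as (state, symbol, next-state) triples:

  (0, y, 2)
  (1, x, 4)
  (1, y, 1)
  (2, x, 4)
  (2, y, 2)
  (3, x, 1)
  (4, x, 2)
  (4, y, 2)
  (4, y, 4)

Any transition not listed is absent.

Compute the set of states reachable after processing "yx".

Start in {0}.
Read 'y': {0} → {2}.
Read 'x': {2} → {4}.

{4}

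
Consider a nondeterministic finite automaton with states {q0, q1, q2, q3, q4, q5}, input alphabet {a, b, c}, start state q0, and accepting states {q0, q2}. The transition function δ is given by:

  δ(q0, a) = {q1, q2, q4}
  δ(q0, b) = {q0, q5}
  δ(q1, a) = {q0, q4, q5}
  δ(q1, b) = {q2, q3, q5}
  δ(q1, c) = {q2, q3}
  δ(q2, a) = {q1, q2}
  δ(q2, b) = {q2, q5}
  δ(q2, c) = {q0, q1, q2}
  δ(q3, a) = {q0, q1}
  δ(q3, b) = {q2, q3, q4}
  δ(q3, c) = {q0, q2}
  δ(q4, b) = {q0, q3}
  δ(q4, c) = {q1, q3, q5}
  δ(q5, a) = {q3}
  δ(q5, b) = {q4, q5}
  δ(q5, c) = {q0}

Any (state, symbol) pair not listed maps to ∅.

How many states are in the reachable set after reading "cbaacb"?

Start in {q0}.
Read 'c': q0→∅; now ∅.
The set is empty and remains empty for the remaining 5 symbols.
That set has 0 states.

0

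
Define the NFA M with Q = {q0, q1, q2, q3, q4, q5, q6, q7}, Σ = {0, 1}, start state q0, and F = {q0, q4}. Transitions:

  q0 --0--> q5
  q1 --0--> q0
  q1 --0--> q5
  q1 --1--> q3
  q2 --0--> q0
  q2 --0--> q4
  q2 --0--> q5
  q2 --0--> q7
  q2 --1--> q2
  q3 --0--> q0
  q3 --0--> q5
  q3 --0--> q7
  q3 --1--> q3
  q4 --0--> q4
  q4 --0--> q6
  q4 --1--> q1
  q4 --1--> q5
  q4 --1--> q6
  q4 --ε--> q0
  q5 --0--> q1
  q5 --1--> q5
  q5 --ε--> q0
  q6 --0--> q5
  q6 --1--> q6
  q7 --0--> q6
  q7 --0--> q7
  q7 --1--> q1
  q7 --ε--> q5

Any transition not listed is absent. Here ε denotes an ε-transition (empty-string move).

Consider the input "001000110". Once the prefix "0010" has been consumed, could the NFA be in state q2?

Start in {q0}.
Read '0': {q0} → {q0, q5}.
Read '0': {q0, q5} → {q0, q1, q5}.
Read '1': {q0, q1, q5} → {q0, q3, q5}.
Read '0': {q0, q3, q5} → {q0, q1, q5, q7}.
State q2 is not in {q0, q1, q5, q7}.

No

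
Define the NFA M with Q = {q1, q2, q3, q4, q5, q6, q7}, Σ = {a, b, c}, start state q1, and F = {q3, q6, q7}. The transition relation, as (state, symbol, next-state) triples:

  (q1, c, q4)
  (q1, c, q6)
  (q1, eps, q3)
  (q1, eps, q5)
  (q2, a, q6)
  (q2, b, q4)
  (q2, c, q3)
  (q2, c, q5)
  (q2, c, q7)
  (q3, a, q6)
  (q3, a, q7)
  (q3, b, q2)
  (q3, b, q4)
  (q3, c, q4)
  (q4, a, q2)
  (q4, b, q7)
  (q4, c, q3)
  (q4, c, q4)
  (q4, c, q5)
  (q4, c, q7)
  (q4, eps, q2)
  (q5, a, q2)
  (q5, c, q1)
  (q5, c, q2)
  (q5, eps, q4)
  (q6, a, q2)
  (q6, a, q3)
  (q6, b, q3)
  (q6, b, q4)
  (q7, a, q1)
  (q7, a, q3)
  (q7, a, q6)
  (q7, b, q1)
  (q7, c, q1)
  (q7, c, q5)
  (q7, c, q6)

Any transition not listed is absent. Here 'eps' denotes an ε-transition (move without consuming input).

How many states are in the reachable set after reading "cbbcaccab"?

6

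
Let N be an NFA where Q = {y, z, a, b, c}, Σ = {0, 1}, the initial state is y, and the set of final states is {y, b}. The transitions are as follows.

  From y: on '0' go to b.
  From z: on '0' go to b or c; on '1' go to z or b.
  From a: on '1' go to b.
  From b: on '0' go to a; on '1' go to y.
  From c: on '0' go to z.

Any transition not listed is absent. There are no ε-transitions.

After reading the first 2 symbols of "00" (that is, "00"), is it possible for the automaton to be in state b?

No

Start in {y}.
Read '0': y→{b}; now {b}.
Read '0': b→{a}; now {a}.
State b is not in {a}.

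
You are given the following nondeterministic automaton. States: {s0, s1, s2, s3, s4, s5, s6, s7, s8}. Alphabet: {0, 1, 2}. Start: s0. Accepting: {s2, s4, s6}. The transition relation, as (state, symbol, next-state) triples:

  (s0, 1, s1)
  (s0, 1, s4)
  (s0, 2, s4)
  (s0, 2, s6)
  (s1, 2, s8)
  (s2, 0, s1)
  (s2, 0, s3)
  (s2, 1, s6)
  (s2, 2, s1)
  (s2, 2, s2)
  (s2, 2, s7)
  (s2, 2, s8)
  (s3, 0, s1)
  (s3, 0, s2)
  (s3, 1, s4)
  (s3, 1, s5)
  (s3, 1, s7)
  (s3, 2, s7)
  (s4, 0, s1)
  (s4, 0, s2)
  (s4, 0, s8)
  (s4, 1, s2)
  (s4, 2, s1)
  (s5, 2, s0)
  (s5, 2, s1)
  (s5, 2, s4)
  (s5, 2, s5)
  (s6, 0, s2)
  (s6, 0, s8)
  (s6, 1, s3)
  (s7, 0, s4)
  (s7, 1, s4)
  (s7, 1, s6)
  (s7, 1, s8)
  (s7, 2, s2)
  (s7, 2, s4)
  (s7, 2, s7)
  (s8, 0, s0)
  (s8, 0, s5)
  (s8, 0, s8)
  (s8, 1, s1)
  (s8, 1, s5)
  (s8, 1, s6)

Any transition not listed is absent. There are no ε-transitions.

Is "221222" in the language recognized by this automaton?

No

Start in {s0}.
Read '2': {s0} → {s4, s6}.
Read '2': {s4, s6} → {s1}.
Read '1': {s1} → ∅.
The set is empty and remains empty for the remaining 3 symbols.
The final set ∅ contains no accepting state.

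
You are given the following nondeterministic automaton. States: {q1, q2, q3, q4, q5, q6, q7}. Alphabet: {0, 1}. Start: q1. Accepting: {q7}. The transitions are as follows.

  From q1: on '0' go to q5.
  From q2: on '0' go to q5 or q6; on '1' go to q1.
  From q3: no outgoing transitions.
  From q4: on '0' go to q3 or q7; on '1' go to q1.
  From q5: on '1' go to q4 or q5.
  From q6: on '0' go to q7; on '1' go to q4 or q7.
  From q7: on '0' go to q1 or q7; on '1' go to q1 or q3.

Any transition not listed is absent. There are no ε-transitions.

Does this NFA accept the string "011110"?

Start in {q1}.
Read '0': {q1} → {q5}.
Read '1': {q5} → {q4, q5}.
Read '1': {q4, q5} → {q1, q4, q5}.
Read '1': {q1, q4, q5} → {q1, q4, q5}.
Read '1': {q1, q4, q5} → {q1, q4, q5}.
Read '0': {q1, q4, q5} → {q3, q5, q7}.
The final set {q3, q5, q7} contains the accepting state q7.

Yes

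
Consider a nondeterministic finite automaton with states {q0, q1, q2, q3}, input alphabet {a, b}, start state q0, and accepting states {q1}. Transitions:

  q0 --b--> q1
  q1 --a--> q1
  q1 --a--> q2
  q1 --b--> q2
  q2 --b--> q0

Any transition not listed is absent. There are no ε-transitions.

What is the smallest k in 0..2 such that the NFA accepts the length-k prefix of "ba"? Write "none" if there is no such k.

Start in {q0}.
Read 'b': q0→{q1}; now {q1}.
None of the earlier sets intersect F, but {q1} does.

1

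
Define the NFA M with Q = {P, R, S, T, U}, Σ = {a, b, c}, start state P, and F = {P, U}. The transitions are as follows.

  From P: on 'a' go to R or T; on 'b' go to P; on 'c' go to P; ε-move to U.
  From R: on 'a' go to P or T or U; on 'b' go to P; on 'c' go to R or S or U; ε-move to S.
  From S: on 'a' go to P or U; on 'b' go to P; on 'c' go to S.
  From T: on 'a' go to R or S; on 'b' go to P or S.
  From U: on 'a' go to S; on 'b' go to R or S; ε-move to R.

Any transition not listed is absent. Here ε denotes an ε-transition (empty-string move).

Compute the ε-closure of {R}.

{R, S}

Begin with {R}.
ε-move R → S; add S.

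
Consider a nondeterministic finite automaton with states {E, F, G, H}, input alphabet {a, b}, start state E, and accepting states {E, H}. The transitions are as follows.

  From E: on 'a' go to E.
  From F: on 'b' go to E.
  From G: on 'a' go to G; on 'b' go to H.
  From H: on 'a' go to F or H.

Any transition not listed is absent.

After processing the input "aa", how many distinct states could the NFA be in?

1

Start in {E}.
Read 'a': {E} → {E}.
Read 'a': {E} → {E}.
That set has 1 state.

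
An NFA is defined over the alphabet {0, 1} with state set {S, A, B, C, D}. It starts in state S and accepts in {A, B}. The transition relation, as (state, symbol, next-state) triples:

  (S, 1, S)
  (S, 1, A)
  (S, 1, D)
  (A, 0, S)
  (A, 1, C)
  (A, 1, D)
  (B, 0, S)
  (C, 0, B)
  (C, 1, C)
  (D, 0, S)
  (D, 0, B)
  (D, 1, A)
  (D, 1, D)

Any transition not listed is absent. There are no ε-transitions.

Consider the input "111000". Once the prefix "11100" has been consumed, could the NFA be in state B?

Start in {S}.
Read '1': {S} → {S, A, D}.
Read '1': {S, A, D} → {S, A, C, D}.
Read '1': {S, A, C, D} → {S, A, C, D}.
Read '0': {S, A, C, D} → {S, B}.
Read '0': {S, B} → {S}.
State B is not in {S}.

No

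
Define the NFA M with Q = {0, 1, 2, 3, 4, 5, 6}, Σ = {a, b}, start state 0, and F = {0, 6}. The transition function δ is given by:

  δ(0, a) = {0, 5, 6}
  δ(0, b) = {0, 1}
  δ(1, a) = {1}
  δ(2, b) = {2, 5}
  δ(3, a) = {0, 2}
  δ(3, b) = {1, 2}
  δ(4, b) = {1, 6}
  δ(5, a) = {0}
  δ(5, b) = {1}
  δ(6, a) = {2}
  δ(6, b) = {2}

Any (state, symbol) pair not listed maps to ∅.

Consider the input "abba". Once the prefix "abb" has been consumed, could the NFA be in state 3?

Start in {0}.
Read 'a': 0→{0, 5, 6}; now {0, 5, 6}.
Read 'b': 0→{0, 1}, 5→{1}, 6→{2}; now {0, 1, 2}.
Read 'b': 0→{0, 1}, 1→∅, 2→{2, 5}; now {0, 1, 2, 5}.
State 3 is not in {0, 1, 2, 5}.

No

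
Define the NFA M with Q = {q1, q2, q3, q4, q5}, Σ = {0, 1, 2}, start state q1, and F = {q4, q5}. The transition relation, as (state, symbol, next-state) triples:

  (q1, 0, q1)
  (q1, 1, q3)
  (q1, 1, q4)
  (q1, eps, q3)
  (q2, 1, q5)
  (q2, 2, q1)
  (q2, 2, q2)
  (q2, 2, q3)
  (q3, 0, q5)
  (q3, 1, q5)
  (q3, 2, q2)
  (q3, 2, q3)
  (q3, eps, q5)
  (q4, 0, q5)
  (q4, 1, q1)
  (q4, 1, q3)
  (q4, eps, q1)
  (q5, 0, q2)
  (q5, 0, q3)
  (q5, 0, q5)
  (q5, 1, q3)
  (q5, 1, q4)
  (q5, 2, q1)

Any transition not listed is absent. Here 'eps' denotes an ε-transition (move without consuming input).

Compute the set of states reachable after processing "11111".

Start: ε-closure({q1}) = {q1, q3, q5}.
Read '1': {q1, q3, q5} → {q1, q3, q4, q5}.
Read '1': {q1, q3, q4, q5} → {q1, q3, q4, q5}.
Read '1': {q1, q3, q4, q5} → {q1, q3, q4, q5}.
Read '1': {q1, q3, q4, q5} → {q1, q3, q4, q5}.
Read '1': {q1, q3, q4, q5} → {q1, q3, q4, q5}.

{q1, q3, q4, q5}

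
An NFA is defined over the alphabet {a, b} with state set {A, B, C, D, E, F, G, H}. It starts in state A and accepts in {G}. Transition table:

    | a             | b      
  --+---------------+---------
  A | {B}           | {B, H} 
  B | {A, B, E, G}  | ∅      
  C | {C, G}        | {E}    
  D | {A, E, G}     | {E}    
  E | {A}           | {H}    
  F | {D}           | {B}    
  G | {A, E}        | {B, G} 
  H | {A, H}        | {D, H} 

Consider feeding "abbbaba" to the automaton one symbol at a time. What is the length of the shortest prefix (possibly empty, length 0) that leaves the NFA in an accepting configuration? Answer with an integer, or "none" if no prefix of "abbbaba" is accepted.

none

Start in {A}.
Read 'a': {A} → {B}.
Read 'b': {B} → ∅.
The set is empty and remains empty for the remaining 5 symbols.
No reachable set along the way intersects F.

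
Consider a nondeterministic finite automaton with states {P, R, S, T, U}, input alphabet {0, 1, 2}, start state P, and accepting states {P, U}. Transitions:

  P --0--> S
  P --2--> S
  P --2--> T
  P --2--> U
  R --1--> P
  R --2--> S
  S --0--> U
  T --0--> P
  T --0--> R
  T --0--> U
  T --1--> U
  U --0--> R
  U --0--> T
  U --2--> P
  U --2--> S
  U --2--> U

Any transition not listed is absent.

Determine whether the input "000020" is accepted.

Start in {P}.
Read '0': P→{S}; now {S}.
Read '0': S→{U}; now {U}.
Read '0': U→{R, T}; now {R, T}.
Read '0': R→∅, T→{P, R, U}; now {P, R, U}.
Read '2': P→{S, T, U}, R→{S}, U→{P, S, U}; now {P, S, T, U}.
Read '0': P→{S}, S→{U}, T→{P, R, U}, U→{R, T}; now {P, R, S, T, U}.
The final set {P, R, S, T, U} contains the accepting states P, U.

Yes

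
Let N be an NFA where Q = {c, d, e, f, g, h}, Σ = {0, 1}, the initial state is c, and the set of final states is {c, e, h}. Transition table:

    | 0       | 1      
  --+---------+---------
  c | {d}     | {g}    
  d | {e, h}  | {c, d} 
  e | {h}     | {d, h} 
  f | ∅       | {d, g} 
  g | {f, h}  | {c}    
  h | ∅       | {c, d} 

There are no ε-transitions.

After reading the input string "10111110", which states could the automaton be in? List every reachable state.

{d, e, f, h}

Start in {c}.
Read '1': {c} → {g}.
Read '0': {g} → {f, h}.
Read '1': {f, h} → {c, d, g}.
Read '1': {c, d, g} → {c, d, g}.
Read '1': {c, d, g} → {c, d, g}.
Read '1': {c, d, g} → {c, d, g}.
Read '1': {c, d, g} → {c, d, g}.
Read '0': {c, d, g} → {d, e, f, h}.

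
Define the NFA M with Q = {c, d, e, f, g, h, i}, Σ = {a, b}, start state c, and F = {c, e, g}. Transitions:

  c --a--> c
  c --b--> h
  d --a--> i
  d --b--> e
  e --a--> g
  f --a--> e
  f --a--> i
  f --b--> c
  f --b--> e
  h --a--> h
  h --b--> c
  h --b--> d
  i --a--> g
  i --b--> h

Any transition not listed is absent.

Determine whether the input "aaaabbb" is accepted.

Yes

Start in {c}.
Read 'a': {c} → {c}.
Read 'a': {c} → {c}.
Read 'a': {c} → {c}.
Read 'a': {c} → {c}.
Read 'b': {c} → {h}.
Read 'b': {h} → {c, d}.
Read 'b': {c, d} → {e, h}.
The final set {e, h} contains the accepting state e.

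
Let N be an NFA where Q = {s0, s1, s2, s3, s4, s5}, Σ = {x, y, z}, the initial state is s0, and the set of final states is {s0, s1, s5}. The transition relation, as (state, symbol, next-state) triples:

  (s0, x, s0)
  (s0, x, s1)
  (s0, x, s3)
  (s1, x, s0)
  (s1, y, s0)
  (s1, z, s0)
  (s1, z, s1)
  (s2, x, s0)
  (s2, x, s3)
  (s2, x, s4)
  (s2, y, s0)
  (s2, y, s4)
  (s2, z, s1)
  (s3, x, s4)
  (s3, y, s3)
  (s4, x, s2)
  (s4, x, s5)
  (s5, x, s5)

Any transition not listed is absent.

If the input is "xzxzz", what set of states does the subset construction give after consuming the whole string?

{s0, s1}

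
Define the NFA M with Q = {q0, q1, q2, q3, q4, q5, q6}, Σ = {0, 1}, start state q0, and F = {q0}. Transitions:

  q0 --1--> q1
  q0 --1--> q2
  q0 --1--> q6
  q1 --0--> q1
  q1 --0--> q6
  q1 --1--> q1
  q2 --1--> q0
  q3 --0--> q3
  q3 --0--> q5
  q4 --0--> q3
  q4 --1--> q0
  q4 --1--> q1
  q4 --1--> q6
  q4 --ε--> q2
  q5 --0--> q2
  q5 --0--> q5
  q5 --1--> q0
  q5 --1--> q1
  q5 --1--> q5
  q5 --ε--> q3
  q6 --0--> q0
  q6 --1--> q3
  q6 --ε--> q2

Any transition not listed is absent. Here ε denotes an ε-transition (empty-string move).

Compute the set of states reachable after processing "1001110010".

{q0, q1, q2, q3, q5, q6}

Start in {q0}.
Read '1': q0→{q1, q2, q6}; now {q1, q2, q6}.
Read '0': q1→{q1, q6}, q2→∅, q6→{q0}; union {q0, q1, q6}; ε-closure = {q0, q1, q2, q6}.
Read '0': q0→∅, q1→{q1, q6}, q2→∅, q6→{q0}; union {q0, q1, q6}; ε-closure = {q0, q1, q2, q6}.
Read '1': q0→{q1, q2, q6}, q1→{q1}, q2→{q0}, q6→{q3}; now {q0, q1, q2, q3, q6}.
Read '1': q0→{q1, q2, q6}, q1→{q1}, q2→{q0}, q3→∅, q6→{q3}; now {q0, q1, q2, q3, q6}.
Read '1': q0→{q1, q2, q6}, q1→{q1}, q2→{q0}, q3→∅, q6→{q3}; now {q0, q1, q2, q3, q6}.
Read '0': q0→∅, q1→{q1, q6}, q2→∅, q3→{q3, q5}, q6→{q0}; union {q0, q1, q3, q5, q6}; ε-closure = {q0, q1, q2, q3, q5, q6}.
Read '0': q0→∅, q1→{q1, q6}, q2→∅, q3→{q3, q5}, q5→{q2, q5}, q6→{q0}; now {q0, q1, q2, q3, q5, q6}.
Read '1': q0→{q1, q2, q6}, q1→{q1}, q2→{q0}, q3→∅, q5→{q0, q1, q5}, q6→{q3}; now {q0, q1, q2, q3, q5, q6}.
Read '0': q0→∅, q1→{q1, q6}, q2→∅, q3→{q3, q5}, q5→{q2, q5}, q6→{q0}; now {q0, q1, q2, q3, q5, q6}.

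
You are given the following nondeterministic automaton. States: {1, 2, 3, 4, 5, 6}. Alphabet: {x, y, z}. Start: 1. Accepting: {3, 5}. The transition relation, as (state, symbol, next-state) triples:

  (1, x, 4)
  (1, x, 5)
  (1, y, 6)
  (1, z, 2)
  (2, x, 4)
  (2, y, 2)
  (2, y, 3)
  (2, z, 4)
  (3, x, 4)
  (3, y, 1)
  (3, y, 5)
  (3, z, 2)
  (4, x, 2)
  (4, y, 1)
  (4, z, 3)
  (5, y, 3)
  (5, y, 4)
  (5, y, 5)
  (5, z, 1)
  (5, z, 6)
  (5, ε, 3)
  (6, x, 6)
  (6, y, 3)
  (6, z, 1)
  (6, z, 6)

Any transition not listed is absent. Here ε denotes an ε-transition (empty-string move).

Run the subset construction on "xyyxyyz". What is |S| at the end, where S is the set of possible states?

Start in {1}.
Read 'x': {1} → {3, 4, 5}.
Read 'y': {3, 4, 5} → {1, 3, 4, 5}.
Read 'y': {1, 3, 4, 5} → {1, 3, 4, 5, 6}.
Read 'x': {1, 3, 4, 5, 6} → {2, 3, 4, 5, 6}.
Read 'y': {2, 3, 4, 5, 6} → {1, 2, 3, 4, 5}.
Read 'y': {1, 2, 3, 4, 5} → {1, 2, 3, 4, 5, 6}.
Read 'z': {1, 2, 3, 4, 5, 6} → {1, 2, 3, 4, 6}.
That set has 5 states.

5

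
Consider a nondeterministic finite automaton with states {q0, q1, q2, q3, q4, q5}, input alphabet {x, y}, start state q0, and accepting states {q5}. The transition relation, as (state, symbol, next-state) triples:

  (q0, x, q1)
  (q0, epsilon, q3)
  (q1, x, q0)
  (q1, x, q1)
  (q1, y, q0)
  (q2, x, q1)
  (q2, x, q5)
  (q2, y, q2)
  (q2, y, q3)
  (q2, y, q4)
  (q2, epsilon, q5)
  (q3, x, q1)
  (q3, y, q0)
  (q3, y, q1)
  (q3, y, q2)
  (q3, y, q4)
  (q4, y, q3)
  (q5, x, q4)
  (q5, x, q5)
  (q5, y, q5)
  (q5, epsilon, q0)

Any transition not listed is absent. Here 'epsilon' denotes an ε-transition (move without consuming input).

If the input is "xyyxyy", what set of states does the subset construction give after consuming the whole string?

Start: ε-closure({q0}) = {q0, q3}.
Read 'x': {q0, q3} → {q1}.
Read 'y': {q1} → {q0, q3}.
Read 'y': {q0, q3} → {q0, q1, q2, q3, q4, q5}.
Read 'x': {q0, q1, q2, q3, q4, q5} → {q0, q1, q3, q4, q5}.
Read 'y': {q0, q1, q3, q4, q5} → {q0, q1, q2, q3, q4, q5}.
Read 'y': {q0, q1, q2, q3, q4, q5} → {q0, q1, q2, q3, q4, q5}.

{q0, q1, q2, q3, q4, q5}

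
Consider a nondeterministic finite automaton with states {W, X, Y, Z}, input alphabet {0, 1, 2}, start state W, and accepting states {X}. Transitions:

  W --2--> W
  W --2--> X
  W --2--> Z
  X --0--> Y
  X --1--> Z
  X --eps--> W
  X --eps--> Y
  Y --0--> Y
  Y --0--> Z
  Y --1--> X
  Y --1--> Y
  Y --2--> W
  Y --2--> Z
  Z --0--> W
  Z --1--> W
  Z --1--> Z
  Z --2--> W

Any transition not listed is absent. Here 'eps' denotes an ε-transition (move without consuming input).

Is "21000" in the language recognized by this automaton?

No

Start in {W}.
Read '2': W→{W, X, Z}; union {W, X, Z}; ε-closure = {W, X, Y, Z}.
Read '1': W→∅, X→{Z}, Y→{X, Y}, Z→{W, Z}; now {W, X, Y, Z}.
Read '0': W→∅, X→{Y}, Y→{Y, Z}, Z→{W}; now {W, Y, Z}.
Read '0': W→∅, Y→{Y, Z}, Z→{W}; now {W, Y, Z}.
Read '0': W→∅, Y→{Y, Z}, Z→{W}; now {W, Y, Z}.
The final set {W, Y, Z} contains no accepting state.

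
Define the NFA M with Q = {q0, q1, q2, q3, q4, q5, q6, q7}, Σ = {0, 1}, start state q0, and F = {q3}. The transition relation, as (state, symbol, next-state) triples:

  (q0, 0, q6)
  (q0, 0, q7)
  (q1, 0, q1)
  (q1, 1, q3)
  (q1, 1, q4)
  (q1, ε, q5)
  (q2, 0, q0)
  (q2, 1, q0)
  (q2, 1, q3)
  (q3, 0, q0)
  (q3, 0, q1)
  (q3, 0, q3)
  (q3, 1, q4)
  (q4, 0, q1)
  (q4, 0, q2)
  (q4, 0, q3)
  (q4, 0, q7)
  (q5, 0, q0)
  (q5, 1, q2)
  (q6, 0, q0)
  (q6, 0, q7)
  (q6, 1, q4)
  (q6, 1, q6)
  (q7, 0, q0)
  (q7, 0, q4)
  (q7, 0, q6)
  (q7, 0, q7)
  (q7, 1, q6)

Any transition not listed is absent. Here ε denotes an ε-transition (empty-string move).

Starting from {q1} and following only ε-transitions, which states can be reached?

Begin with {q1}.
ε-move q1 → q5; add q5.

{q1, q5}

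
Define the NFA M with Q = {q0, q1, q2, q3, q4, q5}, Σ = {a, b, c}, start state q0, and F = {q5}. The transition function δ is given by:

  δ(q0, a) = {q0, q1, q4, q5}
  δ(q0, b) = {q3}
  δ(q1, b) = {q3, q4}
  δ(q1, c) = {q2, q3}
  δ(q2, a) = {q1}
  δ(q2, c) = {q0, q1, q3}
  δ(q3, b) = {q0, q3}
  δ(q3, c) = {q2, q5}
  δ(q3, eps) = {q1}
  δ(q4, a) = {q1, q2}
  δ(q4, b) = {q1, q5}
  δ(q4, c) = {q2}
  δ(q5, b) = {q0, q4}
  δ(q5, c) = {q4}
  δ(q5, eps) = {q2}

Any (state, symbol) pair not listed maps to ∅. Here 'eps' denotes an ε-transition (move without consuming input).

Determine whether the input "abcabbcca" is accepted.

Start in {q0}.
Read 'a': {q0} → {q0, q1, q2, q4, q5}.
Read 'b': {q0, q1, q2, q4, q5} → {q0, q1, q2, q3, q4, q5}.
Read 'c': {q0, q1, q2, q3, q4, q5} → {q0, q1, q2, q3, q4, q5}.
Read 'a': {q0, q1, q2, q3, q4, q5} → {q0, q1, q2, q4, q5}.
Read 'b': {q0, q1, q2, q4, q5} → {q0, q1, q2, q3, q4, q5}.
Read 'b': {q0, q1, q2, q3, q4, q5} → {q0, q1, q2, q3, q4, q5}.
Read 'c': {q0, q1, q2, q3, q4, q5} → {q0, q1, q2, q3, q4, q5}.
Read 'c': {q0, q1, q2, q3, q4, q5} → {q0, q1, q2, q3, q4, q5}.
Read 'a': {q0, q1, q2, q3, q4, q5} → {q0, q1, q2, q4, q5}.
The final set {q0, q1, q2, q4, q5} contains the accepting state q5.

Yes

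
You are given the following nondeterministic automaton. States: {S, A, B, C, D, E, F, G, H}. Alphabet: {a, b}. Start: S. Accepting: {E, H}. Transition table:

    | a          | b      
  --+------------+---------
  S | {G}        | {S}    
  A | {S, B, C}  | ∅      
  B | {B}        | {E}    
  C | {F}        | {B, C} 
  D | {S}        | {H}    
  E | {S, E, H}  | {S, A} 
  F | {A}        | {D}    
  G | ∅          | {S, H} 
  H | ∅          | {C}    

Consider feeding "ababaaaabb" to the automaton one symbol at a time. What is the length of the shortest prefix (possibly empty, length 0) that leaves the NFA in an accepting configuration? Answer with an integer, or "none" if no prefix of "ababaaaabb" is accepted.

Start in {S}.
Read 'a': S→{G}; now {G}.
Read 'b': G→{S, H}; now {S, H}.
None of the earlier sets intersect F, but {S, H} does.

2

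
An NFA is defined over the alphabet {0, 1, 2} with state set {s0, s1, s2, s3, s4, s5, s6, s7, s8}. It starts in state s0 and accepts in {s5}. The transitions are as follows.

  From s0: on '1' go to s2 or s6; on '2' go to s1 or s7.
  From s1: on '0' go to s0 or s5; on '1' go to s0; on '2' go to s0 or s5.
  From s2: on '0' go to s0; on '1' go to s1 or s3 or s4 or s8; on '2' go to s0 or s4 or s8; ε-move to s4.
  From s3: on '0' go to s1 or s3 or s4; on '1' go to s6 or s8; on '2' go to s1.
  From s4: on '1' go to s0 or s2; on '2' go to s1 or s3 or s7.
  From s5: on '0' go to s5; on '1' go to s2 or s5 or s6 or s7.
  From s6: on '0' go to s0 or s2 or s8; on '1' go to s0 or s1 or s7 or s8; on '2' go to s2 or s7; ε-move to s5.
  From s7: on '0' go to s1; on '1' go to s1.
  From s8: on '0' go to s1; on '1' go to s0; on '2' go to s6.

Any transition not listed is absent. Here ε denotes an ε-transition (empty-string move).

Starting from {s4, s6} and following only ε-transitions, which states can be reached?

{s4, s5, s6}

Begin with {s4, s6}.
ε-move s6 → s5; add s5.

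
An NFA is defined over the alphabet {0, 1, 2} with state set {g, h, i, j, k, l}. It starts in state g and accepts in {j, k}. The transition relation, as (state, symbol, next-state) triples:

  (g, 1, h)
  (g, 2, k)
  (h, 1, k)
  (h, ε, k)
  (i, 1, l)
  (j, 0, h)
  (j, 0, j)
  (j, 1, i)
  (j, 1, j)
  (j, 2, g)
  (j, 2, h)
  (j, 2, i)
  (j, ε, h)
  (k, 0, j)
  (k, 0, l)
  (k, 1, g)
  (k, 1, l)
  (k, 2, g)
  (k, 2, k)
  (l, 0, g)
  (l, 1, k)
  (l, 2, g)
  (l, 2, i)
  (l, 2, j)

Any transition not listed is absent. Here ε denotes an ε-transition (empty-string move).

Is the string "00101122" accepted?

Start in {g}.
Read '0': {g} → ∅.
The set is empty and remains empty for the remaining 7 symbols.
The final set ∅ contains no accepting state.

No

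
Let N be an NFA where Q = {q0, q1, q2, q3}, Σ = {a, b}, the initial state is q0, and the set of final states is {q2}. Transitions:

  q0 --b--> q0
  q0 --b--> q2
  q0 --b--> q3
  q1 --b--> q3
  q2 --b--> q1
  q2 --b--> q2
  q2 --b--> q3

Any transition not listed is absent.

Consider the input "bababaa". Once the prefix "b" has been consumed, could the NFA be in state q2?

Start in {q0}.
Read 'b': q0→{q0, q2, q3}; now {q0, q2, q3}.
State q2 is in {q0, q2, q3}.

Yes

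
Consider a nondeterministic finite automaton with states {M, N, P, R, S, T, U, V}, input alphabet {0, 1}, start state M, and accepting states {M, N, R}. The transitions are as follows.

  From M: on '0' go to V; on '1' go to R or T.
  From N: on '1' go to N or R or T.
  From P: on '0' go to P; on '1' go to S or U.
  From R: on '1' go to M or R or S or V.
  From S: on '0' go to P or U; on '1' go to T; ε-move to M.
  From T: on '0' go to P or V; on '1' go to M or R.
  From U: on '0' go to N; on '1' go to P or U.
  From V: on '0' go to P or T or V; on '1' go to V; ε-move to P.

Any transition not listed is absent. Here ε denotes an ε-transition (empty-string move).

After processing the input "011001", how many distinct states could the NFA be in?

8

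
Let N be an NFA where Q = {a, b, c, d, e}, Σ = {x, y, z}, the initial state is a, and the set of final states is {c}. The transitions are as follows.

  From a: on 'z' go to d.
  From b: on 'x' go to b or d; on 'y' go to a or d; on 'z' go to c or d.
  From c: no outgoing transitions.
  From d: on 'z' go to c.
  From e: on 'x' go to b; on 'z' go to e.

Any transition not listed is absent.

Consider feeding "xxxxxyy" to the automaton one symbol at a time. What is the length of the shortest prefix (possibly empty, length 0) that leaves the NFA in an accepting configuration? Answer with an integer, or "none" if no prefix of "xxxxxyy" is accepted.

none

Start in {a}.
Read 'x': {a} → ∅.
The set is empty and remains empty for the remaining 6 symbols.
No reachable set along the way intersects F.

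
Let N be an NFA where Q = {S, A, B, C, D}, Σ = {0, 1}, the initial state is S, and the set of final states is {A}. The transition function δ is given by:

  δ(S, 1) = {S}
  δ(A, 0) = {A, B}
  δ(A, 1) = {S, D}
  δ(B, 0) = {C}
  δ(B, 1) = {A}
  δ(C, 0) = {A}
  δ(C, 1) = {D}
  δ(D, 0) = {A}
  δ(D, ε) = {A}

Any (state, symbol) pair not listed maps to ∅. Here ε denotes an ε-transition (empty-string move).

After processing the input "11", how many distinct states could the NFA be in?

1

Start in {S}.
Read '1': S→{S}; now {S}.
Read '1': S→{S}; now {S}.
That set has 1 state.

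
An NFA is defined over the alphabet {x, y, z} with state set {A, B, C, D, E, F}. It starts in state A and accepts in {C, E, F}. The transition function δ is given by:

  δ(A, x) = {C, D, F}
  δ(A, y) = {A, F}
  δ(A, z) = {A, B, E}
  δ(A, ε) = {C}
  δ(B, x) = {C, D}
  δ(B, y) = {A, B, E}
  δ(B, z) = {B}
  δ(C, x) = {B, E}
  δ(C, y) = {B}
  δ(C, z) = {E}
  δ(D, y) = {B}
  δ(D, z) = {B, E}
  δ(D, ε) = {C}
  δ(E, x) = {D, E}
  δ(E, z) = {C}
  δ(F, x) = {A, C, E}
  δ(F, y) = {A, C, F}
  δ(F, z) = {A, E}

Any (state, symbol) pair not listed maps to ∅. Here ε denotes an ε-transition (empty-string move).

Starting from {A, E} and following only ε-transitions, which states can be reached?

{A, C, E}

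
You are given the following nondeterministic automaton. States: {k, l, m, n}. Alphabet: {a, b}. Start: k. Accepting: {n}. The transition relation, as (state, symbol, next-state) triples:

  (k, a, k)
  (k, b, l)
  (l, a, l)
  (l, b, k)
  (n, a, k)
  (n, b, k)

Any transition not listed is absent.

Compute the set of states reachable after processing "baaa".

{l}

Start in {k}.
Read 'b': k→{l}; now {l}.
Read 'a': l→{l}; now {l}.
Read 'a': l→{l}; now {l}.
Read 'a': l→{l}; now {l}.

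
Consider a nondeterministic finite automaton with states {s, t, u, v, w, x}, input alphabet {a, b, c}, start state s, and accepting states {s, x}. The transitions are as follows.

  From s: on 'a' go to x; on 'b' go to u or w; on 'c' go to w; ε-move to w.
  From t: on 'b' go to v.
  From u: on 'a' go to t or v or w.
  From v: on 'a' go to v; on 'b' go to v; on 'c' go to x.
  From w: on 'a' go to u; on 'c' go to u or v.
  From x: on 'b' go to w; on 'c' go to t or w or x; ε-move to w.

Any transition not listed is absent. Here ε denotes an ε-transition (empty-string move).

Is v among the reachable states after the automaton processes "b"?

Start: ε-closure({s}) = {s, w}.
Read 'b': {s, w} → {u, w}.
State v is not in {u, w}.

No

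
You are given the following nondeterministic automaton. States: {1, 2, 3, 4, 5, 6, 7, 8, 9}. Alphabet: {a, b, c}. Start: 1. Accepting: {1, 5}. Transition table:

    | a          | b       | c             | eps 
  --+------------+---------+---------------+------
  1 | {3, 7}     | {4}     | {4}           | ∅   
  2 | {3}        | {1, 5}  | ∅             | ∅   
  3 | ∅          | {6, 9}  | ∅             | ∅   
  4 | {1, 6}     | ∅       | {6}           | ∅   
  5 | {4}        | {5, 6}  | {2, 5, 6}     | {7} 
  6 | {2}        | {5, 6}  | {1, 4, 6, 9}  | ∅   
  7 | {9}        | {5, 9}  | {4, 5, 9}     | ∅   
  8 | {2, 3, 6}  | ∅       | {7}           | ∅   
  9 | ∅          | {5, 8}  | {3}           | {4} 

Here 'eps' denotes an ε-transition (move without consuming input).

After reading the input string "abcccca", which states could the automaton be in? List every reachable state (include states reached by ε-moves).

Start in {1}.
Read 'a': 1→{3, 7}; now {3, 7}.
Read 'b': 3→{6, 9}, 7→{5, 9}; union {5, 6, 9}; ε-closure = {4, 5, 6, 7, 9}.
Read 'c': 4→{6}, 5→{2, 5, 6}, 6→{1, 4, 6, 9}, 7→{4, 5, 9}, 9→{3}; union {1, 2, 3, 4, 5, 6, 9}; ε-closure = {1, 2, 3, 4, 5, 6, 7, 9}.
Read 'c': 1→{4}, 2→∅, 3→∅, 4→{6}, 5→{2, 5, 6}, 6→{1, 4, 6, 9}, 7→{4, 5, 9}, 9→{3}; union {1, 2, 3, 4, 5, 6, 9}; ε-closure = {1, 2, 3, 4, 5, 6, 7, 9}.
Read 'c': 1→{4}, 2→∅, 3→∅, 4→{6}, 5→{2, 5, 6}, 6→{1, 4, 6, 9}, 7→{4, 5, 9}, 9→{3}; union {1, 2, 3, 4, 5, 6, 9}; ε-closure = {1, 2, 3, 4, 5, 6, 7, 9}.
Read 'c': 1→{4}, 2→∅, 3→∅, 4→{6}, 5→{2, 5, 6}, 6→{1, 4, 6, 9}, 7→{4, 5, 9}, 9→{3}; union {1, 2, 3, 4, 5, 6, 9}; ε-closure = {1, 2, 3, 4, 5, 6, 7, 9}.
Read 'a': 1→{3, 7}, 2→{3}, 3→∅, 4→{1, 6}, 5→{4}, 6→{2}, 7→{9}, 9→∅; now {1, 2, 3, 4, 6, 7, 9}.

{1, 2, 3, 4, 6, 7, 9}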